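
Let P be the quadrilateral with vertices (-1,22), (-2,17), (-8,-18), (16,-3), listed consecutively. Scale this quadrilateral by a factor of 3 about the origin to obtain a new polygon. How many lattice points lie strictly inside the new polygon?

3862

Using the shoelace formula, 2A = |((-1)·17 − (-2)·22) + ((-2)·(-18) − (-8)·17) + ((-8)·(-3) − 16·(-18)) + (16·22 − (-1)·(-3))| = 860, so the area is 430.
The number of boundary lattice points is Σ gcd(|Δx|,|Δy|) = gcd(1,5) + gcd(6,35) + gcd(24,15) + gcd(17,25) = 1+1+3+1 = 6.
Scaling by 3 multiplies the area by 3² = 9 (so the new area is 3870) and multiplies the boundary lattice-point count by 3, giving 18.
By Pick's theorem, the interior count of the dilated polygon is 3870 − 18/2 + 1 = 3862.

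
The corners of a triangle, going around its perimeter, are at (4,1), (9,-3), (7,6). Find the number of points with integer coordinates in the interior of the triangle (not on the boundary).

The shoelace formula gives twice the area as |(4·(-3) − 9·1) + (9·6 − 7·(-3)) + (7·1 − 4·6)| = 37, so the area is 18.5.
Along each edge there are gcd(|Δx|,|Δy|)+1 lattice points, so counting each shared vertex once the boundary has gcd(5,4) + gcd(2,9) + gcd(3,5) = 1+1+1 = 3.
Pick's theorem gives I = A − B/2 + 1 = 18.5 − 3/2 + 1 = 18.

18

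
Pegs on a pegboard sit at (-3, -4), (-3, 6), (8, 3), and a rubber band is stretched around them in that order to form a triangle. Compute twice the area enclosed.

110

By the shoelace formula, twice the signed area is |[(-3)·6 − (-3)·(-4)] + [(-3)·3 − 8·6] + [8·(-4) − (-3)·3]| = 110, so the area is 55.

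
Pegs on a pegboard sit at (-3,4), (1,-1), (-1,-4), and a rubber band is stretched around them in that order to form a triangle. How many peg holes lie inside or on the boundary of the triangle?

14

Using the shoelace formula, 2A = |[(-3)·(-1) − 1·4] + [1·(-4) − (-1)·(-1)] + [(-1)·4 − (-3)·(-4)]| = 22, so the area is 11.
The number of boundary lattice points is Σ gcd(|Δx|,|Δy|) = gcd(4,5) + gcd(2,3) + gcd(2,8) = 1+1+2 = 4.
Pick's theorem gives I = A − B/2 + 1 = 11 − 4/2 + 1 = 10, so the closed region contains I + B = 10 + 4 = 14 lattice points.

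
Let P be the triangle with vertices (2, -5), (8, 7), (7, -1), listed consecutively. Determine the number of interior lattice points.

Using the shoelace formula, 2A = |(2·7 − 8·(-5)) + (8·(-1) − 7·7) + (7·(-5) − 2·(-1))| = 36, so the area is 18.
Along each edge there are gcd(|Δx|,|Δy|)+1 lattice points, so counting each shared vertex once the boundary has gcd(6,12) + gcd(1,8) + gcd(5,4) = 6+1+1 = 8.
By Pick's theorem A = I + B/2 − 1, so I = 18 − 8/2 + 1 = 15.

15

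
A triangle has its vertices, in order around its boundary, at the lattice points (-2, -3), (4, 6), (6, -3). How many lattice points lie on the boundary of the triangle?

Summing gcd(|Δx|,|Δy|) over the edges gives the boundary count: gcd(6,9) + gcd(2,9) + gcd(8,0) = 3+1+8 = 12.

12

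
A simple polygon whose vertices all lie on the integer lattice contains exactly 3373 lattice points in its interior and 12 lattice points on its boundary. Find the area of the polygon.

3378

Pick's theorem states A = I + B/2 − 1, so A = 3373 + 12/2 − 1 = 3378.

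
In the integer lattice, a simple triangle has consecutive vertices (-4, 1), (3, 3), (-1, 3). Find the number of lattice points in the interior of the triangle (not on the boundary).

2

The shoelace formula gives twice the area as |[(-4)·3 − 3·1] + [3·3 − (-1)·3] + [(-1)·1 − (-4)·3]| = 8, so the area is 4.
Summing gcd(|Δx|,|Δy|) over the edges gives the boundary count: gcd(7,2) + gcd(4,0) + gcd(3,2) = 1+4+1 = 6.
Pick's theorem gives I = A − B/2 + 1 = 4 − 6/2 + 1 = 2.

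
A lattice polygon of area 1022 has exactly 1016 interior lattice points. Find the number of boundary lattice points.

Pick's theorem gives A = I + B/2 − 1, so B = 2(A − I + 1) = 2(1022 − 1016 + 1) = 14.

14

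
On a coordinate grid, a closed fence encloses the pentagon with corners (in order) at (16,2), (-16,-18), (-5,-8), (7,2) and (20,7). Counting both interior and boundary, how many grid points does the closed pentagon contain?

123

By the shoelace formula, twice the signed area is |[16·(-18) − (-16)·2] + [(-16)·(-8) − (-5)·(-18)] + [(-5)·2 − 7·(-8)] + [7·7 − 20·2] + [20·2 − 16·7]| = 235, so the area is 117.5.
Along each edge there are gcd(|Δx|,|Δy|)+1 lattice points, so counting each shared vertex once the boundary has gcd(32,20) + gcd(11,10) + gcd(12,10) + gcd(13,5) + gcd(4,5) = 4+1+2+1+1 = 9.
Pick's theorem gives I = A − B/2 + 1 = 117.5 − 9/2 + 1 = 114, so the closed region contains I + B = 114 + 9 = 123 lattice points.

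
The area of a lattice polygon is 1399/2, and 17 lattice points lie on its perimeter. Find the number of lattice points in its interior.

692

From Pick's theorem, I = A − B/2 + 1 = 1399/2 − 17/2 + 1 = 692.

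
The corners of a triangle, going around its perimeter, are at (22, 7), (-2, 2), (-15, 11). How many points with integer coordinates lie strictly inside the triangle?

Using the shoelace formula, 2A = |(22·2 − (-2)·7) + ((-2)·11 − (-15)·2) + ((-15)·7 − 22·11)| = 281, so the area is 140.5.
Summing gcd(|Δx|,|Δy|) over the edges gives the boundary count: gcd(24,5) + gcd(13,9) + gcd(37,4) = 1+1+1 = 3.
Pick's theorem gives I = A − B/2 + 1 = 140.5 − 3/2 + 1 = 140.

140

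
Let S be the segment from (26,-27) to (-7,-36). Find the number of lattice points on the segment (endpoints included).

4

The number of lattice points on a segment between lattice points is gcd(|Δx|,|Δy|) + 1 = gcd(33,9) + 1 = 3 + 1 = 4.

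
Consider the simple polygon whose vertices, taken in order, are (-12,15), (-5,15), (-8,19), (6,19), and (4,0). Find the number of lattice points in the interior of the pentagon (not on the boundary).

170

Using the shoelace formula, 2A = |((-12)·15 − (-5)·15) + ((-5)·19 − (-8)·15) + ((-8)·19 − 6·19) + (6·0 − 4·19) + (4·15 − (-12)·0)| = 362, so the area is 181.
Summing gcd(|Δx|,|Δy|) over the edges gives the boundary count: gcd(7,0) + gcd(3,4) + gcd(14,0) + gcd(2,19) + gcd(16,15) = 7+1+14+1+1 = 24.
By Pick's theorem A = I + B/2 − 1, so I = 181 − 24/2 + 1 = 170.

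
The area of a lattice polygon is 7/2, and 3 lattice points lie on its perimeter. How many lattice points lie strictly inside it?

From Pick's theorem, I = A − B/2 + 1 = 7/2 − 3/2 + 1 = 3.

3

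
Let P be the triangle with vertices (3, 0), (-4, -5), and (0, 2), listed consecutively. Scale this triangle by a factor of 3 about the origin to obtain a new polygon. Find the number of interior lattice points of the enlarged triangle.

127

The shoelace formula gives twice the area as |(3·(-5) − (-4)·0) + ((-4)·2 − 0·(-5)) + (0·0 − 3·2)| = 29, so the area is 29/2.
Summing gcd(|Δx|,|Δy|) over the edges gives the boundary count: gcd(7,5) + gcd(4,7) + gcd(3,2) = 1+1+1 = 3.
Scaling by 3 multiplies the area by 3² = 9 (so the new area is 261/2) and multiplies the boundary lattice-point count by 3, giving 9.
By Pick's theorem, the interior count of the dilated polygon is 261/2 − 9/2 + 1 = 127.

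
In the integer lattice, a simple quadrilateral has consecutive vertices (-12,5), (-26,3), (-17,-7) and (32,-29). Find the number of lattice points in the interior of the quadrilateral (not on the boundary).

426

By the shoelace formula, twice the signed area is |((-12)·3 − (-26)·5) + ((-26)·(-7) − (-17)·3) + ((-17)·(-29) − 32·(-7)) + (32·5 − (-12)·(-29))| = 856, so the area is 428.
The number of boundary lattice points is Σ gcd(|Δx|,|Δy|) = gcd(14,2) + gcd(9,10) + gcd(49,22) + gcd(44,34) = 2+1+1+2 = 6.
By Pick's theorem A = I + B/2 − 1, so I = 428 − 6/2 + 1 = 426.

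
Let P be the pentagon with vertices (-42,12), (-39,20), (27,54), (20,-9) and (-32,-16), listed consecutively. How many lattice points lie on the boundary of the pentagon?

13

Along each edge there are gcd(|Δx|,|Δy|)+1 lattice points, so counting each shared vertex once the boundary has gcd(3,8) + gcd(66,34) + gcd(7,63) + gcd(52,7) + gcd(10,28) = 1+2+7+1+2 = 13.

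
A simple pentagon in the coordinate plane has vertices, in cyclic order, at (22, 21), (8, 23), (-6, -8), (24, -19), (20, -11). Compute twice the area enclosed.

1496

Using the shoelace formula, 2A = |[22·23 − 8·21] + [8·(-8) − (-6)·23] + [(-6)·(-19) − 24·(-8)] + [24·(-11) − 20·(-19)] + [20·21 − 22·(-11)]| = 1496, so the area is 748.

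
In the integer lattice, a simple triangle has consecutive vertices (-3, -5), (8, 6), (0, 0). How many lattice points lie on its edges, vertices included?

14

Summing gcd(|Δx|,|Δy|) over the edges gives the boundary count: gcd(11,11) + gcd(8,6) + gcd(3,5) = 11+2+1 = 14.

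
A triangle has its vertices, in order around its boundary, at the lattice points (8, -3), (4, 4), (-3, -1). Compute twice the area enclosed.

The shoelace formula gives twice the area as |[8·4 − 4·(-3)] + [4·(-1) − (-3)·4] + [(-3)·(-3) − 8·(-1)]| = 69, so the area is 69/2.

69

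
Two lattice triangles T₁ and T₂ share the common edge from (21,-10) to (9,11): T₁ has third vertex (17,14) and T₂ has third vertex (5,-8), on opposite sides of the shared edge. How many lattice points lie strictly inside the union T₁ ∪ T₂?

The union is the simple quadrilateral with vertices (21,-10), (17,14), (9,11), (5,-8) in order.
Using the shoelace formula, 2A = |(21·14 − 17·(-10)) + (17·11 − 9·14) + (9·(-8) − 5·11) + (5·(-10) − 21·(-8))| = 516, so the area is 258.
Along each edge there are gcd(|Δx|,|Δy|)+1 lattice points, so counting each shared vertex once the boundary has gcd(4,24) + gcd(8,3) + gcd(4,19) + gcd(16,2) = 4+1+1+2 = 8.
By Pick's theorem I = A − B/2 + 1 = 258 − 8/2 + 1 = 255.

255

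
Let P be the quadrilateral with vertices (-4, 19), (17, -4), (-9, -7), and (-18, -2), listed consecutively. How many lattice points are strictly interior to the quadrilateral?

456

The shoelace formula gives twice the area as |[(-4)·(-4) − 17·19] + [17·(-7) − (-9)·(-4)] + [(-9)·(-2) − (-18)·(-7)] + [(-18)·19 − (-4)·(-2)]| = 920, so the area is 460.
The number of boundary lattice points is Σ gcd(|Δx|,|Δy|) = gcd(21,23) + gcd(26,3) + gcd(9,5) + gcd(14,21) = 1+1+1+7 = 10.
By Pick's theorem A = I + B/2 − 1, so I = 460 − 10/2 + 1 = 456.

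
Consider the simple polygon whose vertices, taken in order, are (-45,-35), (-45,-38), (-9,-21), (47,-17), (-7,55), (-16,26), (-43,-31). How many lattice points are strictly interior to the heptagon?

Using the shoelace formula, 2A = |((-45)·(-38) − (-45)·(-35)) + ((-45)·(-21) − (-9)·(-38)) + ((-9)·(-17) − 47·(-21)) + (47·55 − (-7)·(-17)) + ((-7)·26 − (-16)·55) + ((-16)·(-31) − (-43)·26) + ((-43)·(-35) − (-45)·(-31))| = 6766, so the area is 3383.
Along each edge there are gcd(|Δx|,|Δy|)+1 lattice points, so counting each shared vertex once the boundary has gcd(0,3) + gcd(36,17) + gcd(56,4) + gcd(54,72) + gcd(9,29) + gcd(27,57) + gcd(2,4) = 3+1+4+18+1+3+2 = 32.
By Pick's theorem A = I + B/2 − 1, so I = 3383 − 32/2 + 1 = 3368.

3368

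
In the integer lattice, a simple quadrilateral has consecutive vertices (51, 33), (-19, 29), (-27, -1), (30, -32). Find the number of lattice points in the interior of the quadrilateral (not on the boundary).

3210

The shoelace formula gives twice the area as |[51·29 − (-19)·33] + [(-19)·(-1) − (-27)·29] + [(-27)·(-32) − 30·(-1)] + [30·33 − 51·(-32)]| = 6424, so the area is 3212.
The number of boundary lattice points is Σ gcd(|Δx|,|Δy|) = gcd(70,4) + gcd(8,30) + gcd(57,31) + gcd(21,65) = 2+2+1+1 = 6.
By Pick's theorem A = I + B/2 − 1, so I = 3212 − 6/2 + 1 = 3210.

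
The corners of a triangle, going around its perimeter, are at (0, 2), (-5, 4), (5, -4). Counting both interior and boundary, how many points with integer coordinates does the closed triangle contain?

The shoelace formula gives twice the area as |[0·4 − (-5)·2] + [(-5)·(-4) − 5·4] + [5·2 − 0·(-4)]| = 20, so the area is 10.
Along each edge there are gcd(|Δx|,|Δy|)+1 lattice points, so counting each shared vertex once the boundary has gcd(5,2) + gcd(10,8) + gcd(5,6) = 1+2+1 = 4.
Pick's theorem gives I = A − B/2 + 1 = 10 − 4/2 + 1 = 9, so the closed region contains I + B = 9 + 4 = 13 lattice points.

13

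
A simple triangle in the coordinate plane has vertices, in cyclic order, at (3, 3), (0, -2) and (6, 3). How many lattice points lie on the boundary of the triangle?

5

Along each edge there are gcd(|Δx|,|Δy|)+1 lattice points, so counting each shared vertex once the boundary has gcd(3,5) + gcd(6,5) + gcd(3,0) = 1+1+3 = 5.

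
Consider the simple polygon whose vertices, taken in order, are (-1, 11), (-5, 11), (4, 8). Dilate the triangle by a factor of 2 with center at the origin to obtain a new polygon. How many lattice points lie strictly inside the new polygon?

By the shoelace formula, twice the signed area is |[(-1)·11 − (-5)·11] + [(-5)·8 − 4·11] + [4·11 − (-1)·8]| = 12, so the area is 6.
Along each edge there are gcd(|Δx|,|Δy|)+1 lattice points, so counting each shared vertex once the boundary has gcd(4,0) + gcd(9,3) + gcd(5,3) = 4+3+1 = 8.
Scaling by 2 multiplies the area by 2² = 4 (so the new area is 24) and multiplies the boundary lattice-point count by 2, giving 16.
By Pick's theorem, the interior count of the dilated polygon is 24 − 16/2 + 1 = 17.

17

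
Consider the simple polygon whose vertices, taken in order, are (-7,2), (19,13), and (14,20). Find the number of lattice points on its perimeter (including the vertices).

5

The number of boundary lattice points is Σ gcd(|Δx|,|Δy|) = gcd(26,11) + gcd(5,7) + gcd(21,18) = 1+1+3 = 5.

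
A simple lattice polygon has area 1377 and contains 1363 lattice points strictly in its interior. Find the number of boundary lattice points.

30

Pick's theorem gives A = I + B/2 − 1, so B = 2(A − I + 1) = 2(1377 − 1363 + 1) = 30.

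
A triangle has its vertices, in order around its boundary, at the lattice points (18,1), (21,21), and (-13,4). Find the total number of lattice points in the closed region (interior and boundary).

325

Using the shoelace formula, 2A = |[18·21 − 21·1] + [21·4 − (-13)·21] + [(-13)·1 − 18·4]| = 629, so the area is 629/2.
The number of boundary lattice points is Σ gcd(|Δx|,|Δy|) = gcd(3,20) + gcd(34,17) + gcd(31,3) = 1+17+1 = 19.
Pick's theorem gives I = A − B/2 + 1 = 629/2 − 19/2 + 1 = 306, so the closed region contains I + B = 306 + 19 = 325 lattice points.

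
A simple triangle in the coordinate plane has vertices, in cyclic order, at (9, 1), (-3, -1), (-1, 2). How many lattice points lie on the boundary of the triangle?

4

Summing gcd(|Δx|,|Δy|) over the edges gives the boundary count: gcd(12,2) + gcd(2,3) + gcd(10,1) = 2+1+1 = 4.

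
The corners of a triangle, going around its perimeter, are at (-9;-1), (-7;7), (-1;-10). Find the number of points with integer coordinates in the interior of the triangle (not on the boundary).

By the shoelace formula, twice the signed area is |((-9)·7 − (-7)·(-1)) + ((-7)·(-10) − (-1)·7) + ((-1)·(-1) − (-9)·(-10))| = 82, so the area is 41.
The number of boundary lattice points is Σ gcd(|Δx|,|Δy|) = gcd(2,8) + gcd(6,17) + gcd(8,9) = 2+1+1 = 4.
Pick's theorem gives I = A − B/2 + 1 = 41 − 4/2 + 1 = 40.

40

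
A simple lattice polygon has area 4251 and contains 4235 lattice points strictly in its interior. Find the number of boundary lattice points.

Pick's theorem gives A = I + B/2 − 1, so B = 2(A − I + 1) = 2(4251 − 4235 + 1) = 34.

34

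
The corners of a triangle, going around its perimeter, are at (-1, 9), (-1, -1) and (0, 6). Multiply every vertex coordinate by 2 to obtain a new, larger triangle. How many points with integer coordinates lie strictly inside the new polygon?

By the shoelace formula, twice the signed area is |[(-1)·(-1) − (-1)·9] + [(-1)·6 − 0·(-1)] + [0·9 − (-1)·6]| = 10, so the area is 5.
Summing gcd(|Δx|,|Δy|) over the edges gives the boundary count: gcd(0,10) + gcd(1,7) + gcd(1,3) = 10+1+1 = 12.
Scaling by 2 multiplies the area by 2² = 4 (so the new area is 20) and multiplies the boundary lattice-point count by 2, giving 24.
By Pick's theorem, the interior count of the dilated polygon is 20 − 24/2 + 1 = 9.

9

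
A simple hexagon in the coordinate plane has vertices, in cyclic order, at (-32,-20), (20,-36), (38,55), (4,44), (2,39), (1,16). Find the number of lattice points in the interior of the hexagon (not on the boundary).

3008

Using the shoelace formula, 2A = |[(-32)·(-36) − 20·(-20)] + [20·55 − 38·(-36)] + [38·44 − 4·55] + [4·39 − 2·44] + [2·16 − 1·39] + [1·(-20) − (-32)·16]| = 6025, so the area is 3012.5.
Along each edge there are gcd(|Δx|,|Δy|)+1 lattice points, so counting each shared vertex once the boundary has gcd(52,16) + gcd(18,91) + gcd(34,11) + gcd(2,5) + gcd(1,23) + gcd(33,36) = 4+1+1+1+1+3 = 11.
Pick's theorem gives I = A − B/2 + 1 = 3012.5 − 11/2 + 1 = 3008.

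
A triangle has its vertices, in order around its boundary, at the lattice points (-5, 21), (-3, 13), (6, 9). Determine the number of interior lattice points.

31

By the shoelace formula, twice the signed area is |[(-5)·13 − (-3)·21] + [(-3)·9 − 6·13] + [6·21 − (-5)·9]| = 64, so the area is 32.
The number of boundary lattice points is Σ gcd(|Δx|,|Δy|) = gcd(2,8) + gcd(9,4) + gcd(11,12) = 2+1+1 = 4.
By Pick's theorem A = I + B/2 − 1, so I = 32 − 4/2 + 1 = 31.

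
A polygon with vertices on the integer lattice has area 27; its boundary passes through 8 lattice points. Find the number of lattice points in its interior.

From Pick's theorem, I = A − B/2 + 1 = 27 − 8/2 + 1 = 24.

24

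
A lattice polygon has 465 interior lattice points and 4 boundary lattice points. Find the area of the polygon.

By Pick's theorem, A = I + B/2 − 1 = 465 + 4/2 − 1 = 466.

466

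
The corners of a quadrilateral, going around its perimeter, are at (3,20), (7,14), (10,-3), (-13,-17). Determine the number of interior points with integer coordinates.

337

Using the shoelace formula, 2A = |[3·14 − 7·20] + [7·(-3) − 10·14] + [10·(-17) − (-13)·(-3)] + [(-13)·20 − 3·(-17)]| = 677, so the area is 338.5.
Summing gcd(|Δx|,|Δy|) over the edges gives the boundary count: gcd(4,6) + gcd(3,17) + gcd(23,14) + gcd(16,37) = 2+1+1+1 = 5.
By Pick's theorem A = I + B/2 − 1, so I = 338.5 − 5/2 + 1 = 337.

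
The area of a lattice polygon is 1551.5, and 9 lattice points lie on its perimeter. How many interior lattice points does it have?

1548

From Pick's theorem, I = A − B/2 + 1 = 1551.5 − 9/2 + 1 = 1548.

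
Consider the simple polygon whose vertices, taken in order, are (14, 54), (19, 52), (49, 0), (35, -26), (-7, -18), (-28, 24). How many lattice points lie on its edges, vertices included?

34

Along each edge there are gcd(|Δx|,|Δy|)+1 lattice points, so counting each shared vertex once the boundary has gcd(5,2) + gcd(30,52) + gcd(14,26) + gcd(42,8) + gcd(21,42) + gcd(42,30) = 1+2+2+2+21+6 = 34.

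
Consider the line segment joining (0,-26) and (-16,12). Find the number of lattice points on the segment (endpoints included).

3

The number of lattice points on a segment between lattice points is gcd(|Δx|,|Δy|) + 1 = gcd(16,38) + 1 = 2 + 1 = 3.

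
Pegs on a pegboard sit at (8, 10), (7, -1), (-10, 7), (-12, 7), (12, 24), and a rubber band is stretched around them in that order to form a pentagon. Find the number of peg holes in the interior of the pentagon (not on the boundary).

232

The shoelace formula gives twice the area as |[8·(-1) − 7·10] + [7·7 − (-10)·(-1)] + [(-10)·7 − (-12)·7] + [(-12)·24 − 12·7] + [12·10 − 8·24]| = 469, so the area is 469/2.
Summing gcd(|Δx|,|Δy|) over the edges gives the boundary count: gcd(1,11) + gcd(17,8) + gcd(2,0) + gcd(24,17) + gcd(4,14) = 1+1+2+1+2 = 7.
Pick's theorem gives I = A − B/2 + 1 = 469/2 − 7/2 + 1 = 232.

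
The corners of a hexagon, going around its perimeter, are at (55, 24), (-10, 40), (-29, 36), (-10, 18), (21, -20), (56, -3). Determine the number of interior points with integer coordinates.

By the shoelace formula, twice the signed area is |(55·40 − (-10)·24) + ((-10)·36 − (-29)·40) + ((-29)·18 − (-10)·36) + ((-10)·(-20) − 21·18) + (21·(-3) − 56·(-20)) + (56·24 − 55·(-3))| = 5466, so the area is 2733.
The number of boundary lattice points is Σ gcd(|Δx|,|Δy|) = gcd(65,16) + gcd(19,4) + gcd(19,18) + gcd(31,38) + gcd(35,17) + gcd(1,27) = 1+1+1+1+1+1 = 6.
By Pick's theorem A = I + B/2 − 1, so I = 2733 − 6/2 + 1 = 2731.

2731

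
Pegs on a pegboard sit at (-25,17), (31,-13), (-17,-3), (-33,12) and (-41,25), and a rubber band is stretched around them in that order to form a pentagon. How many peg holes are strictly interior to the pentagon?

The shoelace formula gives twice the area as |[(-25)·(-13) − 31·17] + [31·(-3) − (-17)·(-13)] + [(-17)·12 − (-33)·(-3)] + [(-33)·25 − (-41)·12] + [(-41)·17 − (-25)·25]| = 1224, so the area is 612.
Summing gcd(|Δx|,|Δy|) over the edges gives the boundary count: gcd(56,30) + gcd(48,10) + gcd(16,15) + gcd(8,13) + gcd(16,8) = 2+2+1+1+8 = 14.
Pick's theorem gives I = A − B/2 + 1 = 612 − 14/2 + 1 = 606.

606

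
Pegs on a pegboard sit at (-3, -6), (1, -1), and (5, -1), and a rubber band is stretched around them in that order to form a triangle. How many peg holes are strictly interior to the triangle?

The shoelace formula gives twice the area as |[(-3)·(-1) − 1·(-6)] + [1·(-1) − 5·(-1)] + [5·(-6) − (-3)·(-1)]| = 20, so the area is 10.
Along each edge there are gcd(|Δx|,|Δy|)+1 lattice points, so counting each shared vertex once the boundary has gcd(4,5) + gcd(4,0) + gcd(8,5) = 1+4+1 = 6.
By Pick's theorem A = I + B/2 − 1, so I = 10 − 6/2 + 1 = 8.

8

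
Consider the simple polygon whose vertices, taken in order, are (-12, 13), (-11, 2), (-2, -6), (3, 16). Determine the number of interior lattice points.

By the shoelace formula, twice the signed area is |[(-12)·2 − (-11)·13] + [(-11)·(-6) − (-2)·2] + [(-2)·16 − 3·(-6)] + [3·13 − (-12)·16]| = 406, so the area is 203.
The number of boundary lattice points is Σ gcd(|Δx|,|Δy|) = gcd(1,11) + gcd(9,8) + gcd(5,22) + gcd(15,3) = 1+1+1+3 = 6.
By Pick's theorem A = I + B/2 − 1, so I = 203 − 6/2 + 1 = 201.

201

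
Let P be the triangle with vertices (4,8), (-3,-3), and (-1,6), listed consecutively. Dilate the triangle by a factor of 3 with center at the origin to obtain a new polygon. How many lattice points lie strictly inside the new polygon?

The shoelace formula gives twice the area as |(4·(-3) − (-3)·8) + ((-3)·6 − (-1)·(-3)) + ((-1)·8 − 4·6)| = 41, so the area is 20.5.
Summing gcd(|Δx|,|Δy|) over the edges gives the boundary count: gcd(7,11) + gcd(2,9) + gcd(5,2) = 1+1+1 = 3.
Scaling by 3 multiplies the area by 3² = 9 (so the new area is 184.5) and multiplies the boundary lattice-point count by 3, giving 9.
By Pick's theorem, the interior count of the dilated polygon is 184.5 − 9/2 + 1 = 181.

181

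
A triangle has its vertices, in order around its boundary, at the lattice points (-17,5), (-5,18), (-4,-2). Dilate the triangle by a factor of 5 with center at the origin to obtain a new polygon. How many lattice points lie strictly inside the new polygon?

3156

Using the shoelace formula, 2A = |((-17)·18 − (-5)·5) + ((-5)·(-2) − (-4)·18) + ((-4)·5 − (-17)·(-2))| = 253, so the area is 126.5.
Along each edge there are gcd(|Δx|,|Δy|)+1 lattice points, so counting each shared vertex once the boundary has gcd(12,13) + gcd(1,20) + gcd(13,7) = 1+1+1 = 3.
Scaling by 5 multiplies the area by 5² = 25 (so the new area is 3162.5) and multiplies the boundary lattice-point count by 5, giving 15.
By Pick's theorem, the interior count of the dilated polygon is 3162.5 − 15/2 + 1 = 3156.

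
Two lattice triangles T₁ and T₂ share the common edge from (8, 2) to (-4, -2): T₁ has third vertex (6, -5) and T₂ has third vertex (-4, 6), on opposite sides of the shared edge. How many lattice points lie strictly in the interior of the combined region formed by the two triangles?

The union is the simple quadrilateral with vertices (8, 2), (6, -5), (-4, -2), (-4, 6) in order.
By the shoelace formula, twice the signed area is |[8·(-5) − 6·2] + [6·(-2) − (-4)·(-5)] + [(-4)·6 − (-4)·(-2)] + [(-4)·2 − 8·6]| = 172, so the area is 86.
Summing gcd(|Δx|,|Δy|) over the edges gives the boundary count: gcd(2,7) + gcd(10,3) + gcd(0,8) + gcd(12,4) = 1+1+8+4 = 14.
By Pick's theorem I = A − B/2 + 1 = 86 − 14/2 + 1 = 80.

80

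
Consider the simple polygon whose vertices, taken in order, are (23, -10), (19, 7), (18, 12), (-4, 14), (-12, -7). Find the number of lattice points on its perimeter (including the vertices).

6

Along each edge there are gcd(|Δx|,|Δy|)+1 lattice points, so counting each shared vertex once the boundary has gcd(4,17) + gcd(1,5) + gcd(22,2) + gcd(8,21) + gcd(35,3) = 1+1+2+1+1 = 6.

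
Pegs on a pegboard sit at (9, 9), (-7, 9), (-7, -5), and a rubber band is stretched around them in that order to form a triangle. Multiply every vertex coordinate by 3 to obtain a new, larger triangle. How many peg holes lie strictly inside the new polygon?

961

By the shoelace formula, twice the signed area is |[9·9 − (-7)·9] + [(-7)·(-5) − (-7)·9] + [(-7)·9 − 9·(-5)]| = 224, so the area is 112.
Along each edge there are gcd(|Δx|,|Δy|)+1 lattice points, so counting each shared vertex once the boundary has gcd(16,0) + gcd(0,14) + gcd(16,14) = 16+14+2 = 32.
Scaling by 3 multiplies the area by 3² = 9 (so the new area is 1008) and multiplies the boundary lattice-point count by 3, giving 96.
By Pick's theorem, the interior count of the dilated polygon is 1008 − 96/2 + 1 = 961.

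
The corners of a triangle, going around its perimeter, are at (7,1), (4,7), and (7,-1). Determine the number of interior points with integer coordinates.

1

The shoelace formula gives twice the area as |(7·7 − 4·1) + (4·(-1) − 7·7) + (7·1 − 7·(-1))| = 6, so the area is 3.
Along each edge there are gcd(|Δx|,|Δy|)+1 lattice points, so counting each shared vertex once the boundary has gcd(3,6) + gcd(3,8) + gcd(0,2) = 3+1+2 = 6.
By Pick's theorem A = I + B/2 − 1, so I = 3 − 6/2 + 1 = 1.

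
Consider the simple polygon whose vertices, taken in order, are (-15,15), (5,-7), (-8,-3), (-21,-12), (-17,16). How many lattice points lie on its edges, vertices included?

9

The number of boundary lattice points is Σ gcd(|Δx|,|Δy|) = gcd(20,22) + gcd(13,4) + gcd(13,9) + gcd(4,28) + gcd(2,1) = 2+1+1+4+1 = 9.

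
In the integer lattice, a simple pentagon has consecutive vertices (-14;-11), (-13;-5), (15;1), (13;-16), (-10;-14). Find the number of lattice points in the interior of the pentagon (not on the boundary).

By the shoelace formula, twice the signed area is |[(-14)·(-5) − (-13)·(-11)] + [(-13)·1 − 15·(-5)] + [15·(-16) − 13·1] + [13·(-14) − (-10)·(-16)] + [(-10)·(-11) − (-14)·(-14)]| = 692, so the area is 346.
Summing gcd(|Δx|,|Δy|) over the edges gives the boundary count: gcd(1,6) + gcd(28,6) + gcd(2,17) + gcd(23,2) + gcd(4,3) = 1+2+1+1+1 = 6.
By Pick's theorem A = I + B/2 − 1, so I = 346 − 6/2 + 1 = 344.

344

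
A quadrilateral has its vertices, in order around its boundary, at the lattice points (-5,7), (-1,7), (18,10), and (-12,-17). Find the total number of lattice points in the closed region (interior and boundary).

265

Using the shoelace formula, 2A = |[(-5)·7 − (-1)·7] + [(-1)·10 − 18·7] + [18·(-17) − (-12)·10] + [(-12)·7 − (-5)·(-17)]| = 519, so the area is 259.5.
Along each edge there are gcd(|Δx|,|Δy|)+1 lattice points, so counting each shared vertex once the boundary has gcd(4,0) + gcd(19,3) + gcd(30,27) + gcd(7,24) = 4+1+3+1 = 9.
Pick's theorem gives I = A − B/2 + 1 = 259.5 − 9/2 + 1 = 256, so the closed region contains I + B = 256 + 9 = 265 lattice points.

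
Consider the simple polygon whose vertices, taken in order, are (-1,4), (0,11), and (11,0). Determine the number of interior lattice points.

37

The shoelace formula gives twice the area as |[(-1)·11 − 0·4] + [0·0 − 11·11] + [11·4 − (-1)·0]| = 88, so the area is 44.
Along each edge there are gcd(|Δx|,|Δy|)+1 lattice points, so counting each shared vertex once the boundary has gcd(1,7) + gcd(11,11) + gcd(12,4) = 1+11+4 = 16.
Pick's theorem gives I = A − B/2 + 1 = 44 − 16/2 + 1 = 37.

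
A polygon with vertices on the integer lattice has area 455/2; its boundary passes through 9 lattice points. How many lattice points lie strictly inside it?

Pick's theorem A = I + B/2 − 1 rearranges to I = A − B/2 + 1 = 455/2 − 9/2 + 1 = 224.

224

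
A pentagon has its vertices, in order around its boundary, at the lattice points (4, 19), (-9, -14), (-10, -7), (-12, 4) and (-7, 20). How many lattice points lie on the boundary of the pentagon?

5

Along each edge there are gcd(|Δx|,|Δy|)+1 lattice points, so counting each shared vertex once the boundary has gcd(13,33) + gcd(1,7) + gcd(2,11) + gcd(5,16) + gcd(11,1) = 1+1+1+1+1 = 5.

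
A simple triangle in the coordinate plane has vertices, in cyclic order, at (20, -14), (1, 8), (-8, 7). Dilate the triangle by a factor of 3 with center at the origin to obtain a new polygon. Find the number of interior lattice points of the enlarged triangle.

The shoelace formula gives twice the area as |(20·8 − 1·(-14)) + (1·7 − (-8)·8) + ((-8)·(-14) − 20·7)| = 217, so the area is 108.5.
Summing gcd(|Δx|,|Δy|) over the edges gives the boundary count: gcd(19,22) + gcd(9,1) + gcd(28,21) = 1+1+7 = 9.
Scaling by 3 multiplies the area by 3² = 9 (so the new area is 1953/2) and multiplies the boundary lattice-point count by 3, giving 27.
By Pick's theorem, the interior count of the dilated polygon is 1953/2 − 27/2 + 1 = 964.

964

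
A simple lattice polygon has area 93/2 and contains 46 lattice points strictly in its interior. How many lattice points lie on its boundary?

Pick's theorem gives A = I + B/2 − 1, so B = 2(A − I + 1) = 2(93/2 − 46 + 1) = 3.

3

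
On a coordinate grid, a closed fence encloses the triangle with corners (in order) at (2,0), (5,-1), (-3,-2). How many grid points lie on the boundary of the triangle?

Along each edge there are gcd(|Δx|,|Δy|)+1 lattice points, so counting each shared vertex once the boundary has gcd(3,1) + gcd(8,1) + gcd(5,2) = 1+1+1 = 3.

3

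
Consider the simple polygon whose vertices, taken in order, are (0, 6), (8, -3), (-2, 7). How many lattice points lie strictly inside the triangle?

The shoelace formula gives twice the area as |(0·(-3) − 8·6) + (8·7 − (-2)·(-3)) + ((-2)·6 − 0·7)| = 10, so the area is 5.
The number of boundary lattice points is Σ gcd(|Δx|,|Δy|) = gcd(8,9) + gcd(10,10) + gcd(2,1) = 1+10+1 = 12.
Pick's theorem gives I = A − B/2 + 1 = 5 − 12/2 + 1 = 0.

0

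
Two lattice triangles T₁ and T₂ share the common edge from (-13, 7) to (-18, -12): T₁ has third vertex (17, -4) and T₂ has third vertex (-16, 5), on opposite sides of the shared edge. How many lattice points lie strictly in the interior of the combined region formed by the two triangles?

335

The union is the simple quadrilateral with vertices (-13, 7), (17, -4), (-18, -12), (-16, 5) in order.
The shoelace formula gives twice the area as |((-13)·(-4) − 17·7) + (17·(-12) − (-18)·(-4)) + ((-18)·5 − (-16)·(-12)) + ((-16)·7 − (-13)·5)| = 672, so the area is 336.
Summing gcd(|Δx|,|Δy|) over the edges gives the boundary count: gcd(30,11) + gcd(35,8) + gcd(2,17) + gcd(3,2) = 1+1+1+1 = 4.
By Pick's theorem I = A − B/2 + 1 = 336 − 4/2 + 1 = 335.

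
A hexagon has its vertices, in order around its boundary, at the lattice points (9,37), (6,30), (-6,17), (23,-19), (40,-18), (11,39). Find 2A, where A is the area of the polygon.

2213

Using the shoelace formula, 2A = |(9·30 − 6·37) + (6·17 − (-6)·30) + ((-6)·(-19) − 23·17) + (23·(-18) − 40·(-19)) + (40·39 − 11·(-18)) + (11·37 − 9·39)| = 2213, so the area is 1106.5.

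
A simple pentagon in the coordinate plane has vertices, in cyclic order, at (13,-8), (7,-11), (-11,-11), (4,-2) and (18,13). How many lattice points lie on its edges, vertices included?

26

Summing gcd(|Δx|,|Δy|) over the edges gives the boundary count: gcd(6,3) + gcd(18,0) + gcd(15,9) + gcd(14,15) + gcd(5,21) = 3+18+3+1+1 = 26.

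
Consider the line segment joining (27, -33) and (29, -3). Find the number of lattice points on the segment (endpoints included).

The number of lattice points on a segment between lattice points is gcd(|Δx|,|Δy|) + 1 = gcd(2,30) + 1 = 2 + 1 = 3.

3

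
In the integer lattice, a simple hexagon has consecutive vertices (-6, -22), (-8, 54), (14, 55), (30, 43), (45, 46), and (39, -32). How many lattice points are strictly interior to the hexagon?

3782

By the shoelace formula, twice the signed area is |((-6)·54 − (-8)·(-22)) + ((-8)·55 − 14·54) + (14·43 − 30·55) + (30·46 − 45·43) + (45·(-32) − 39·46) + (39·(-22) − (-6)·(-32))| = 7583, so the area is 3791.5.
The number of boundary lattice points is Σ gcd(|Δx|,|Δy|) = gcd(2,76) + gcd(22,1) + gcd(16,12) + gcd(15,3) + gcd(6,78) + gcd(45,10) = 2+1+4+3+6+5 = 21.
By Pick's theorem A = I + B/2 − 1, so I = 3791.5 − 21/2 + 1 = 3782.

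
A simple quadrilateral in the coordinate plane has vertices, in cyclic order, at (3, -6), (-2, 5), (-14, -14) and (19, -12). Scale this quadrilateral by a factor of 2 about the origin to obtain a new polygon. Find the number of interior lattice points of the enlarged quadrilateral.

910

By the shoelace formula, twice the signed area is |(3·5 − (-2)·(-6)) + ((-2)·(-14) − (-14)·5) + ((-14)·(-12) − 19·(-14)) + (19·(-6) − 3·(-12))| = 457, so the area is 228.5.
The number of boundary lattice points is Σ gcd(|Δx|,|Δy|) = gcd(5,11) + gcd(12,19) + gcd(33,2) + gcd(16,6) = 1+1+1+2 = 5.
Scaling by 2 multiplies the area by 2² = 4 (so the new area is 914) and multiplies the boundary lattice-point count by 2, giving 10.
By Pick's theorem, the interior count of the dilated polygon is 914 − 10/2 + 1 = 910.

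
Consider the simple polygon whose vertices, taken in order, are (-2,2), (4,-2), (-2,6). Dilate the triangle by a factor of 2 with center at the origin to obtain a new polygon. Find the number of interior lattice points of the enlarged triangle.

41

The shoelace formula gives twice the area as |[(-2)·(-2) − 4·2] + [4·6 − (-2)·(-2)] + [(-2)·2 − (-2)·6]| = 24, so the area is 12.
Along each edge there are gcd(|Δx|,|Δy|)+1 lattice points, so counting each shared vertex once the boundary has gcd(6,4) + gcd(6,8) + gcd(0,4) = 2+2+4 = 8.
Scaling by 2 multiplies the area by 2² = 4 (so the new area is 48) and multiplies the boundary lattice-point count by 2, giving 16.
By Pick's theorem, the interior count of the dilated polygon is 48 − 16/2 + 1 = 41.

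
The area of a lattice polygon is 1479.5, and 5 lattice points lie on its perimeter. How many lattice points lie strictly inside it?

1478

From Pick's theorem, I = A − B/2 + 1 = 1479.5 − 5/2 + 1 = 1478.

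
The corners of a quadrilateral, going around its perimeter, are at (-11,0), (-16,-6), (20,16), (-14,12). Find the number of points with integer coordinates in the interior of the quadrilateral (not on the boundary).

By the shoelace formula, twice the signed area is |[(-11)·(-6) − (-16)·0] + [(-16)·16 − 20·(-6)] + [20·12 − (-14)·16] + [(-14)·0 − (-11)·12]| = 526, so the area is 263.
Along each edge there are gcd(|Δx|,|Δy|)+1 lattice points, so counting each shared vertex once the boundary has gcd(5,6) + gcd(36,22) + gcd(34,4) + gcd(3,12) = 1+2+2+3 = 8.
By Pick's theorem A = I + B/2 − 1, so I = 263 − 8/2 + 1 = 260.

260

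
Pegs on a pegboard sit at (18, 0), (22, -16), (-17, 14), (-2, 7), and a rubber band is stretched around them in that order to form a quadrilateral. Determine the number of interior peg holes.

The shoelace formula gives twice the area as |[18·(-16) − 22·0] + [22·14 − (-17)·(-16)] + [(-17)·7 − (-2)·14] + [(-2)·0 − 18·7]| = 469, so the area is 469/2.
The number of boundary lattice points is Σ gcd(|Δx|,|Δy|) = gcd(4,16) + gcd(39,30) + gcd(15,7) + gcd(20,7) = 4+3+1+1 = 9.
Pick's theorem gives I = A − B/2 + 1 = 469/2 − 9/2 + 1 = 231.

231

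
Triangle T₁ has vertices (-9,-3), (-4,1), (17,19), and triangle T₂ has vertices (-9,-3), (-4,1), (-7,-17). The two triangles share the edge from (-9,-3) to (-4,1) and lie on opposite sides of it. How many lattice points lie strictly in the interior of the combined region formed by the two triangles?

38

The union is the simple quadrilateral with vertices (-9,-3), (17,19), (-4,1), (-7,-17) in order.
By the shoelace formula, twice the signed area is |[(-9)·19 − 17·(-3)] + [17·1 − (-4)·19] + [(-4)·(-17) − (-7)·1] + [(-7)·(-3) − (-9)·(-17)]| = 84, so the area is 42.
Summing gcd(|Δx|,|Δy|) over the edges gives the boundary count: gcd(26,22) + gcd(21,18) + gcd(3,18) + gcd(2,14) = 2+3+3+2 = 10.
By Pick's theorem I = A − B/2 + 1 = 42 − 10/2 + 1 = 38.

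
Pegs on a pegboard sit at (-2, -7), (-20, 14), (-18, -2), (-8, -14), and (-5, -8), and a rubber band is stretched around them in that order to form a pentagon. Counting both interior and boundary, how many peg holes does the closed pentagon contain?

193

Using the shoelace formula, 2A = |[(-2)·14 − (-20)·(-7)] + [(-20)·(-2) − (-18)·14] + [(-18)·(-14) − (-8)·(-2)] + [(-8)·(-8) − (-5)·(-14)] + [(-5)·(-7) − (-2)·(-8)]| = 373, so the area is 186.5.
Summing gcd(|Δx|,|Δy|) over the edges gives the boundary count: gcd(18,21) + gcd(2,16) + gcd(10,12) + gcd(3,6) + gcd(3,1) = 3+2+2+3+1 = 11.
Pick's theorem gives I = A − B/2 + 1 = 186.5 − 11/2 + 1 = 182, so the closed region contains I + B = 182 + 11 = 193 lattice points.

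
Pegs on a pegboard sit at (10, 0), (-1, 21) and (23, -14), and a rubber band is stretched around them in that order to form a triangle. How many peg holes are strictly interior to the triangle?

The shoelace formula gives twice the area as |(10·21 − (-1)·0) + ((-1)·(-14) − 23·21) + (23·0 − 10·(-14))| = 119, so the area is 59.5.
Along each edge there are gcd(|Δx|,|Δy|)+1 lattice points, so counting each shared vertex once the boundary has gcd(11,21) + gcd(24,35) + gcd(13,14) = 1+1+1 = 3.
By Pick's theorem A = I + B/2 − 1, so I = 59.5 − 3/2 + 1 = 59.

59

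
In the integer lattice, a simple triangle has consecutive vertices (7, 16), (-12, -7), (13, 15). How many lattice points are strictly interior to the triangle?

Using the shoelace formula, 2A = |(7·(-7) − (-12)·16) + ((-12)·15 − 13·(-7)) + (13·16 − 7·15)| = 157, so the area is 157/2.
Along each edge there are gcd(|Δx|,|Δy|)+1 lattice points, so counting each shared vertex once the boundary has gcd(19,23) + gcd(25,22) + gcd(6,1) = 1+1+1 = 3.
By Pick's theorem A = I + B/2 − 1, so I = 157/2 − 3/2 + 1 = 78.

78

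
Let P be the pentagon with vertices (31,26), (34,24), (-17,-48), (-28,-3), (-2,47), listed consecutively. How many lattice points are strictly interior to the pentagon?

The shoelace formula gives twice the area as |(31·24 − 34·26) + (34·(-48) − (-17)·24) + ((-17)·(-3) − (-28)·(-48)) + ((-28)·47 − (-2)·(-3)) + ((-2)·26 − 31·47)| = 5488, so the area is 2744.
Summing gcd(|Δx|,|Δy|) over the edges gives the boundary count: gcd(3,2) + gcd(51,72) + gcd(11,45) + gcd(26,50) + gcd(33,21) = 1+3+1+2+3 = 10.
By Pick's theorem A = I + B/2 − 1, so I = 2744 − 10/2 + 1 = 2740.

2740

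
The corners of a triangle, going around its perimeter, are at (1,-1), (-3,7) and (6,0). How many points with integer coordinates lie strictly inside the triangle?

20

By the shoelace formula, twice the signed area is |[1·7 − (-3)·(-1)] + [(-3)·0 − 6·7] + [6·(-1) − 1·0]| = 44, so the area is 22.
The number of boundary lattice points is Σ gcd(|Δx|,|Δy|) = gcd(4,8) + gcd(9,7) + gcd(5,1) = 4+1+1 = 6.
By Pick's theorem A = I + B/2 − 1, so I = 22 − 6/2 + 1 = 20.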